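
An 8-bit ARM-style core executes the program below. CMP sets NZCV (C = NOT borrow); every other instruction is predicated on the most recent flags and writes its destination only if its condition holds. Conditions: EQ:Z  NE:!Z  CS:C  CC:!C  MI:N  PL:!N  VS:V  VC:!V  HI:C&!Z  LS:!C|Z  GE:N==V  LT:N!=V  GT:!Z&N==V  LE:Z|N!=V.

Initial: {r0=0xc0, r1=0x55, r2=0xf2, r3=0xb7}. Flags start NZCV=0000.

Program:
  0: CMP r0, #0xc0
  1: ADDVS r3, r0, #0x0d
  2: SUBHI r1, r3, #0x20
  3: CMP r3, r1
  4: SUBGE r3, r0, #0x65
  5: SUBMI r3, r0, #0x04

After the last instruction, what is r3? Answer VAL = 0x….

0: ✓ CMP  NZCV=0110
1: · ADDVS
2: · SUBHI
3: ✓ CMP  NZCV=0011
4: · SUBGE
5: · SUBMI

VAL = 0xb7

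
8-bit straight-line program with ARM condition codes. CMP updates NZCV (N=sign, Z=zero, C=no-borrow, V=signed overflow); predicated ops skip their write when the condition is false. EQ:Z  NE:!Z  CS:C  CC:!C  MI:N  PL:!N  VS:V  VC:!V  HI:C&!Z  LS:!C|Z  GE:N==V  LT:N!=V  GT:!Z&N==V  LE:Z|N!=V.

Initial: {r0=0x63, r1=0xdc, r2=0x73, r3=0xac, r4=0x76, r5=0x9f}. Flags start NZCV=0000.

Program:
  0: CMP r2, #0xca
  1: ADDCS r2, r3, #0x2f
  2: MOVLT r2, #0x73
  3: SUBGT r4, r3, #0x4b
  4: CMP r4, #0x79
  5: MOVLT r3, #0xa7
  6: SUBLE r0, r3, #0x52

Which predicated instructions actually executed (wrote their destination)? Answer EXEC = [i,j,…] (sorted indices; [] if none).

EXEC = [3,5,6]

[0] flags=1001 → (cmp)
[1] flags=1001 CS?F → skip
[2] flags=1001 LT?F → skip
[3] flags=1001 GT?T → r4=0x61
[4] flags=1000 → (cmp)
[5] flags=1000 LT?T → r3=0xa7
[6] flags=1000 LE?T → r0=0x55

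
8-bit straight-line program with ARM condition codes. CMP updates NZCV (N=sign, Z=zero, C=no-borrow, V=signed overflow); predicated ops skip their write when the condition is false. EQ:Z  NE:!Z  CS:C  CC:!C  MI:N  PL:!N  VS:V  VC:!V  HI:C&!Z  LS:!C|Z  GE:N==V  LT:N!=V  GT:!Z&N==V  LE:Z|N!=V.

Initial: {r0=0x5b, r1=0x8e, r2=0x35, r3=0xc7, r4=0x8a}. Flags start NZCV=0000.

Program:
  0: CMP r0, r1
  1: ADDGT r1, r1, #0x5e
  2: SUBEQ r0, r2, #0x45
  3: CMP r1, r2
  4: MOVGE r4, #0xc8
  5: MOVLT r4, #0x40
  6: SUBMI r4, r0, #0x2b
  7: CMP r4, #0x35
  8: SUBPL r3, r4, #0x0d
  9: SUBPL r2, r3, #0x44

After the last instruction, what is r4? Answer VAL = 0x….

VAL = 0x30

[0] flags=1001 → (cmp)
[1] flags=1001 GT?T → r1=0xec
[2] flags=1001 EQ?F → skip
[3] flags=1010 → (cmp)
[4] flags=1010 GE?F → skip
[5] flags=1010 LT?T → r4=0x40
[6] flags=1010 MI?T → r4=0x30
[7] flags=1000 → (cmp)
[8] flags=1000 PL?F → skip
[9] flags=1000 PL?F → skip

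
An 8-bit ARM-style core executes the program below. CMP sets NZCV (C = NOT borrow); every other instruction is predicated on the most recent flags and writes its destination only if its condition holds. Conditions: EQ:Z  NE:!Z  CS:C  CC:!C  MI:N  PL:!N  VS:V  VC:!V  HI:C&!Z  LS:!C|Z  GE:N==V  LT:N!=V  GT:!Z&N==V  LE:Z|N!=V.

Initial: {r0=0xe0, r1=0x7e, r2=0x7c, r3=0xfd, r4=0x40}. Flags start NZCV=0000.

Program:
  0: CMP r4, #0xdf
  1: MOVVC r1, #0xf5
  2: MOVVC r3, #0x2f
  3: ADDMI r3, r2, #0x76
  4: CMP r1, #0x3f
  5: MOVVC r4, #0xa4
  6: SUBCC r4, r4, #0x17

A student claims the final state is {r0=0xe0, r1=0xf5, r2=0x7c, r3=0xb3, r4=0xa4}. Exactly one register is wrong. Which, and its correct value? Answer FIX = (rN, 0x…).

FIX = (r3, 0x2f)

0: ✓ CMP  NZCV=0000
1: ✓ MOVVC  r1←0xf5
2: ✓ MOVVC  r3←0x2f
3: · ADDMI
4: ✓ CMP  NZCV=1010
5: ✓ MOVVC  r4←0xa4
6: · SUBCC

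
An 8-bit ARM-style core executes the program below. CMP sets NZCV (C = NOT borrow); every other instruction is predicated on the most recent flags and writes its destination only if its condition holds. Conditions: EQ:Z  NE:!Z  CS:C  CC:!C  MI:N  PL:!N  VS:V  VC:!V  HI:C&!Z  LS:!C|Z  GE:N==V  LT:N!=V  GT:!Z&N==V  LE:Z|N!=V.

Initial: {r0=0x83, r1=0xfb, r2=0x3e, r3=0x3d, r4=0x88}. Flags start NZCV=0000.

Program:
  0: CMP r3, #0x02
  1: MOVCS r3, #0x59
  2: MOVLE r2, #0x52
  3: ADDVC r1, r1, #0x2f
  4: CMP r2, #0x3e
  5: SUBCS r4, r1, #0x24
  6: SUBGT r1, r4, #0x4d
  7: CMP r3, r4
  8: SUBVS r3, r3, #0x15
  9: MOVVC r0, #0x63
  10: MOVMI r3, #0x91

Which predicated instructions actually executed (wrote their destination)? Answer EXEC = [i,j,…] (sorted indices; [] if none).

[0] flags=0010 → (cmp)
[1] flags=0010 CS?T → r3=0x59
[2] flags=0010 LE?F → skip
[3] flags=0010 VC?T → r1=0x2a
[4] flags=0110 → (cmp)
[5] flags=0110 CS?T → r4=0x06
[6] flags=0110 GT?F → skip
[7] flags=0010 → (cmp)
[8] flags=0010 VS?F → skip
[9] flags=0010 VC?T → r0=0x63
[10] flags=0010 MI?F → skip

EXEC = [1,3,5,9]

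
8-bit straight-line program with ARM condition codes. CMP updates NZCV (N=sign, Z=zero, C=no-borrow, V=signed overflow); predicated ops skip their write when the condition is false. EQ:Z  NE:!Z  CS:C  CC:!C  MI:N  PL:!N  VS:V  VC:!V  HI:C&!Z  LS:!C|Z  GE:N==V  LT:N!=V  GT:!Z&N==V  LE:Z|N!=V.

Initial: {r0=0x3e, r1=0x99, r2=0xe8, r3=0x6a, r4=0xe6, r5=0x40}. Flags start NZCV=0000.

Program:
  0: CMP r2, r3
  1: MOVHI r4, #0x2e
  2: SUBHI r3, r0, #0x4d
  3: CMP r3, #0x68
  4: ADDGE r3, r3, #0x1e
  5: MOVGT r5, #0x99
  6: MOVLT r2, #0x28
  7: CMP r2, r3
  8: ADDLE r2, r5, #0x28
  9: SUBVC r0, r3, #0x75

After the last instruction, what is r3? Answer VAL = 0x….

0: ✓ CMP  NZCV=0011
1: ✓ MOVHI  r4←0x2e
2: ✓ SUBHI  r3←0xf1
3: ✓ CMP  NZCV=1010
4: · ADDGE
5: · MOVGT
6: ✓ MOVLT  r2←0x28
7: ✓ CMP  NZCV=0000
8: · ADDLE
9: ✓ SUBVC  r0←0x7c

VAL = 0xf1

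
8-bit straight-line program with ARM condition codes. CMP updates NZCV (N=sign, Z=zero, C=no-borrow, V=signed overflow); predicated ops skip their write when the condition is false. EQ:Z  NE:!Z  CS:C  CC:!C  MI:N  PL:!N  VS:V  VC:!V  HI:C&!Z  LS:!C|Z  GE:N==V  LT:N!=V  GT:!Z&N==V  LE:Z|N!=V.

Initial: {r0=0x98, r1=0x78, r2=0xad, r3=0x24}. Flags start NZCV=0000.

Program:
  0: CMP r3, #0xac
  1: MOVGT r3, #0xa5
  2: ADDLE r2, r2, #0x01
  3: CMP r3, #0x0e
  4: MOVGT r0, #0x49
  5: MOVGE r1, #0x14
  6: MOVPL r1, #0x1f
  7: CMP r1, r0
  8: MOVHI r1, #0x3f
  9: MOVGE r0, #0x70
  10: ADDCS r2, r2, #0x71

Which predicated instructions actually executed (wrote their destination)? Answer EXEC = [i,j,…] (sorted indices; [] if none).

0: ✓ CMP  NZCV=0000
1: ✓ MOVGT  r3←0xa5
2: · ADDLE
3: ✓ CMP  NZCV=1010
4: · MOVGT
5: · MOVGE
6: · MOVPL
7: ✓ CMP  NZCV=1001
8: · MOVHI
9: ✓ MOVGE  r0←0x70
10: · ADDCS

EXEC = [1,9]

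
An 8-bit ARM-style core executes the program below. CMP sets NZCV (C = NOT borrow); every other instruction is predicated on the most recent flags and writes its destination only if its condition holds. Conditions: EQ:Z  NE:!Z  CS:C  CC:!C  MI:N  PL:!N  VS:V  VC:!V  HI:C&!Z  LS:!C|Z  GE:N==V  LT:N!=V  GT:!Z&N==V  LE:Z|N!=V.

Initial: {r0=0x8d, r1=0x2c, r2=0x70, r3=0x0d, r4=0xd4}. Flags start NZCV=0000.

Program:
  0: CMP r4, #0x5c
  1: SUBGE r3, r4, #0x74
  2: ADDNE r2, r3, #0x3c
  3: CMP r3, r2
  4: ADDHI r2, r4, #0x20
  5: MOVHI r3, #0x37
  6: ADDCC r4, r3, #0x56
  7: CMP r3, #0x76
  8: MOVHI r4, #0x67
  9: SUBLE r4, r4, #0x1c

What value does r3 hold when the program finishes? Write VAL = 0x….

[0] flags=0011 → (cmp)
[1] flags=0011 GE?F → skip
[2] flags=0011 NE?T → r2=0x49
[3] flags=1000 → (cmp)
[4] flags=1000 HI?F → skip
[5] flags=1000 HI?F → skip
[6] flags=1000 CC?T → r4=0x63
[7] flags=1000 → (cmp)
[8] flags=1000 HI?F → skip
[9] flags=1000 LE?T → r4=0x47

VAL = 0x0d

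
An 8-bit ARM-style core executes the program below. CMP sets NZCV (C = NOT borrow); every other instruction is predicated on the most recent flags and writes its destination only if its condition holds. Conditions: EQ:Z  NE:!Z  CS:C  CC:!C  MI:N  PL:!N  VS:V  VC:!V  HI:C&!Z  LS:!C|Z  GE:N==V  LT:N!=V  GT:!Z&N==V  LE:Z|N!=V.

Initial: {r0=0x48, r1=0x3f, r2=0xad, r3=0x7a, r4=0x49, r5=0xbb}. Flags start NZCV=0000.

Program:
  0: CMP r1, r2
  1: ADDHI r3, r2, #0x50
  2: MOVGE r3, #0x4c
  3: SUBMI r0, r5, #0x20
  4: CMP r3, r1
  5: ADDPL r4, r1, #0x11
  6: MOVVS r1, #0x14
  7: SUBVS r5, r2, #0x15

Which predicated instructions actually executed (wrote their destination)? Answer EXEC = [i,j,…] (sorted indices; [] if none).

[0] flags=1001 → (cmp)
[1] flags=1001 HI?F → skip
[2] flags=1001 GE?T → r3=0x4c
[3] flags=1001 MI?T → r0=0x9b
[4] flags=0010 → (cmp)
[5] flags=0010 PL?T → r4=0x50
[6] flags=0010 VS?F → skip
[7] flags=0010 VS?F → skip

EXEC = [2,3,5]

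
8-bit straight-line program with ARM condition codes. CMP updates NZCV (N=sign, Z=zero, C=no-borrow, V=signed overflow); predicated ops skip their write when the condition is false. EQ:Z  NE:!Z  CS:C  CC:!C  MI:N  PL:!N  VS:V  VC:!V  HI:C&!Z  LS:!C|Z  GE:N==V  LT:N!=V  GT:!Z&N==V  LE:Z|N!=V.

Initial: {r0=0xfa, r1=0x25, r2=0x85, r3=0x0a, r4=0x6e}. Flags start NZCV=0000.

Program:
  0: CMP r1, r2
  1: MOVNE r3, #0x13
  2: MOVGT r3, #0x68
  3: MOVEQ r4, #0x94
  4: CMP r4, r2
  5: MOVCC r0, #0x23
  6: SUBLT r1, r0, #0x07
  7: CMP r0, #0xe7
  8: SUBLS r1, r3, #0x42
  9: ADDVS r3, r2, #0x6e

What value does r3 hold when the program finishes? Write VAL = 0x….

VAL = 0x68

[0] flags=1001 → (cmp)
[1] flags=1001 NE?T → r3=0x13
[2] flags=1001 GT?T → r3=0x68
[3] flags=1001 EQ?F → skip
[4] flags=1001 → (cmp)
[5] flags=1001 CC?T → r0=0x23
[6] flags=1001 LT?F → skip
[7] flags=0000 → (cmp)
[8] flags=0000 LS?T → r1=0x26
[9] flags=0000 VS?F → skip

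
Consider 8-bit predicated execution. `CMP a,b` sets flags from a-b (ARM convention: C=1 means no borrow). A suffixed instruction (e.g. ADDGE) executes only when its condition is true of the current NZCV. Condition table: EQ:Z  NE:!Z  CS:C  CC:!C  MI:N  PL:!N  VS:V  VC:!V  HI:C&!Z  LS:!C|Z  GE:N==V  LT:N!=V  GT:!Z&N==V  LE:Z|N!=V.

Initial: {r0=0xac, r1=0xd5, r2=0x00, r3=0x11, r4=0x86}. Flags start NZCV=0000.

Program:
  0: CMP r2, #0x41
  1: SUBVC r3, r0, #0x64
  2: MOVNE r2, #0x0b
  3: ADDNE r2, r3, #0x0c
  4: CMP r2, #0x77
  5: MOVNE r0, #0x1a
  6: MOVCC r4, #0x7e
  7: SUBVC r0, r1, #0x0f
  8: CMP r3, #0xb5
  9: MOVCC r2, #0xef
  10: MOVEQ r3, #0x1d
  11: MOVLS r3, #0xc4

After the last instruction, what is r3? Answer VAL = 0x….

VAL = 0xc4

[0] flags=1000 → (cmp)
[1] flags=1000 VC?T → r3=0x48
[2] flags=1000 NE?T → r2=0x0b
[3] flags=1000 NE?T → r2=0x54
[4] flags=1000 → (cmp)
[5] flags=1000 NE?T → r0=0x1a
[6] flags=1000 CC?T → r4=0x7e
[7] flags=1000 VC?T → r0=0xc6
[8] flags=1001 → (cmp)
[9] flags=1001 CC?T → r2=0xef
[10] flags=1001 EQ?F → skip
[11] flags=1001 LS?T → r3=0xc4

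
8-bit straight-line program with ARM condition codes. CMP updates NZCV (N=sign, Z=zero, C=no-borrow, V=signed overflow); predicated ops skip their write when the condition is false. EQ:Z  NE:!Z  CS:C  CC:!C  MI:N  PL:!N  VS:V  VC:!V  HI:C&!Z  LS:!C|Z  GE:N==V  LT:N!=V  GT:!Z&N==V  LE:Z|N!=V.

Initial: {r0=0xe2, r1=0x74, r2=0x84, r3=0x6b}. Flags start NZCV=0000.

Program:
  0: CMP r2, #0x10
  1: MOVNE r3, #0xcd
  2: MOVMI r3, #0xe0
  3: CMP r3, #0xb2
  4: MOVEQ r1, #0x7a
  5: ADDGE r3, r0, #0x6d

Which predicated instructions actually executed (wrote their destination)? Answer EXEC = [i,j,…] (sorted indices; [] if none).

EXEC = [1,5]

0: ✓ CMP  NZCV=0011
1: ✓ MOVNE  r3←0xcd
2: · MOVMI
3: ✓ CMP  NZCV=0010
4: · MOVEQ
5: ✓ ADDGE  r3←0x4f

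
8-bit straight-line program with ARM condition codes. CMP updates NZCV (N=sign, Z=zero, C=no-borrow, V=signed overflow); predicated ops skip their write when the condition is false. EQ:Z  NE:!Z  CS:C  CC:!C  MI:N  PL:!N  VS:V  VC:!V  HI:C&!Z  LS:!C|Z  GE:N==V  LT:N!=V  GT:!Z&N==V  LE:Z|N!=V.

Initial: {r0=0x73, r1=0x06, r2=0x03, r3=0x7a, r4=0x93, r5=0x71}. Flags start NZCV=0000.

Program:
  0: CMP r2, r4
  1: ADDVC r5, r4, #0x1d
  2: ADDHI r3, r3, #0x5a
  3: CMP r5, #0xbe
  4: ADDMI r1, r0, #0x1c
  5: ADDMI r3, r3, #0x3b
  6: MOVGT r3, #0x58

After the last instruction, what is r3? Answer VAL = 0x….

[0] flags=0000 → (cmp)
[1] flags=0000 VC?T → r5=0xb0
[2] flags=0000 HI?F → skip
[3] flags=1000 → (cmp)
[4] flags=1000 MI?T → r1=0x8f
[5] flags=1000 MI?T → r3=0xb5
[6] flags=1000 GT?F → skip

VAL = 0xb5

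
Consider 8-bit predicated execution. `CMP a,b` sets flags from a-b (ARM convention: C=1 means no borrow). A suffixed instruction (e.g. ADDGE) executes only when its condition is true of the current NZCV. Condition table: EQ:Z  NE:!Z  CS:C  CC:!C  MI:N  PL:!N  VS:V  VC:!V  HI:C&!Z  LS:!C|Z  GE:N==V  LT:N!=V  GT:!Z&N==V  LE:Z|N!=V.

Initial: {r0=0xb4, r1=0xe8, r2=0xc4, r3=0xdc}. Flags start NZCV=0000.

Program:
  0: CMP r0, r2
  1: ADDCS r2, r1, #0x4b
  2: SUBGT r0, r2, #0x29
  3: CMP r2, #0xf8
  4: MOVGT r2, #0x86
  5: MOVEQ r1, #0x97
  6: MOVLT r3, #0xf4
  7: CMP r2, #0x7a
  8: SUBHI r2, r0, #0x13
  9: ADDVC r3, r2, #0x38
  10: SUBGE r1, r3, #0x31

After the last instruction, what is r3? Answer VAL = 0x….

0: ✓ CMP  NZCV=1000
1: · ADDCS
2: · SUBGT
3: ✓ CMP  NZCV=1000
4: · MOVGT
5: · MOVEQ
6: ✓ MOVLT  r3←0xf4
7: ✓ CMP  NZCV=0011
8: ✓ SUBHI  r2←0xa1
9: · ADDVC
10: · SUBGE

VAL = 0xf4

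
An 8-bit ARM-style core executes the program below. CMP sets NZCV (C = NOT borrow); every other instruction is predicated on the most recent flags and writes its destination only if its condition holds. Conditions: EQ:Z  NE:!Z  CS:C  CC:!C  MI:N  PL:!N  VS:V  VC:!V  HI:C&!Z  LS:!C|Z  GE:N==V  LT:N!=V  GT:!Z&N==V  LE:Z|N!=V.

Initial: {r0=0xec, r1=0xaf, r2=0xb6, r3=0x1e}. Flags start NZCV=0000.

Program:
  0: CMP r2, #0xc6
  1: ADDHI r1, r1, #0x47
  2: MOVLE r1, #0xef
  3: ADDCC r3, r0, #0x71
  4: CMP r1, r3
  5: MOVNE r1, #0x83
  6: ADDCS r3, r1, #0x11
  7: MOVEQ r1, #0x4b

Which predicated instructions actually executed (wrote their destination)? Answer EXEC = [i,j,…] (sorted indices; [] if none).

EXEC = [2,3,5,6]

0: ✓ CMP  NZCV=1000
1: · ADDHI
2: ✓ MOVLE  r1←0xef
3: ✓ ADDCC  r3←0x5d
4: ✓ CMP  NZCV=1010
5: ✓ MOVNE  r1←0x83
6: ✓ ADDCS  r3←0x94
7: · MOVEQ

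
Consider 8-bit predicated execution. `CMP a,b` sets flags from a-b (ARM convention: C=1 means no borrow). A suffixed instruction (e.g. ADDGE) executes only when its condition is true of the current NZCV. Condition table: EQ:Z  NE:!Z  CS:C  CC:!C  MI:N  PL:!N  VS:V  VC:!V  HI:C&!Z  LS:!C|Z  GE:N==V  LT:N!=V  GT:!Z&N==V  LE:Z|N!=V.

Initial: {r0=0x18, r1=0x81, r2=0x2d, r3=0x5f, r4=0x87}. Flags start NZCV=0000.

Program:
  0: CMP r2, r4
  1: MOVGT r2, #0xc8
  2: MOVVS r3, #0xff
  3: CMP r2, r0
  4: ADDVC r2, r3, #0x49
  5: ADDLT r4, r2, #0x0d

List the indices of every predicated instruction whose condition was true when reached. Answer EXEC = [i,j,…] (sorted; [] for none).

EXEC = [1,2,4,5]

0: ✓ CMP  NZCV=1001
1: ✓ MOVGT  r2←0xc8
2: ✓ MOVVS  r3←0xff
3: ✓ CMP  NZCV=1010
4: ✓ ADDVC  r2←0x48
5: ✓ ADDLT  r4←0x55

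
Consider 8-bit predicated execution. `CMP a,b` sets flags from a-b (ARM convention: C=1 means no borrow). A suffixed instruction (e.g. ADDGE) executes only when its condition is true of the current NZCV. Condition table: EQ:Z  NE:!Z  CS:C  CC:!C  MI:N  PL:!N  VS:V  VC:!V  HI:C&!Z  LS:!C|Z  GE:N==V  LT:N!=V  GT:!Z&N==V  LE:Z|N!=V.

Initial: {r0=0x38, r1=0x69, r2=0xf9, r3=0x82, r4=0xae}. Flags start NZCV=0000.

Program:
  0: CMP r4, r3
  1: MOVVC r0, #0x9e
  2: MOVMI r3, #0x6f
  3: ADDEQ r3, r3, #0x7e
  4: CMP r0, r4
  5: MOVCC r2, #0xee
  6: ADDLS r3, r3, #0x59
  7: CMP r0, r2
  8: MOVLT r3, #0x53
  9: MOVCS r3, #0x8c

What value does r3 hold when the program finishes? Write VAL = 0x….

VAL = 0x53

[0] flags=0010 → (cmp)
[1] flags=0010 VC?T → r0=0x9e
[2] flags=0010 MI?F → skip
[3] flags=0010 EQ?F → skip
[4] flags=1000 → (cmp)
[5] flags=1000 CC?T → r2=0xee
[6] flags=1000 LS?T → r3=0xdb
[7] flags=1000 → (cmp)
[8] flags=1000 LT?T → r3=0x53
[9] flags=1000 CS?F → skip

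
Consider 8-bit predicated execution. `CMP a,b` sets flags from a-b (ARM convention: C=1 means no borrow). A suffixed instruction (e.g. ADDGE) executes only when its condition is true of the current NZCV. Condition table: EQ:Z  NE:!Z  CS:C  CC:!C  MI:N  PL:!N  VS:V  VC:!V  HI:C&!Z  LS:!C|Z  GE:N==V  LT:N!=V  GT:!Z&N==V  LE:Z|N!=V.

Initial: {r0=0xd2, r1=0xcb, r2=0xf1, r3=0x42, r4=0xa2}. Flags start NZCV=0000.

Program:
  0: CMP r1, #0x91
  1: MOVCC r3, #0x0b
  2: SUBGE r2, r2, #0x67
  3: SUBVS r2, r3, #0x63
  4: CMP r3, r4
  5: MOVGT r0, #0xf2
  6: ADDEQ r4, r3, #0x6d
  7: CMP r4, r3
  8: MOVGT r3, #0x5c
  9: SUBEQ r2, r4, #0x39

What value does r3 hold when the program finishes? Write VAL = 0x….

VAL = 0x42

[0] flags=0010 → (cmp)
[1] flags=0010 CC?F → skip
[2] flags=0010 GE?T → r2=0x8a
[3] flags=0010 VS?F → skip
[4] flags=1001 → (cmp)
[5] flags=1001 GT?T → r0=0xf2
[6] flags=1001 EQ?F → skip
[7] flags=0011 → (cmp)
[8] flags=0011 GT?F → skip
[9] flags=0011 EQ?F → skip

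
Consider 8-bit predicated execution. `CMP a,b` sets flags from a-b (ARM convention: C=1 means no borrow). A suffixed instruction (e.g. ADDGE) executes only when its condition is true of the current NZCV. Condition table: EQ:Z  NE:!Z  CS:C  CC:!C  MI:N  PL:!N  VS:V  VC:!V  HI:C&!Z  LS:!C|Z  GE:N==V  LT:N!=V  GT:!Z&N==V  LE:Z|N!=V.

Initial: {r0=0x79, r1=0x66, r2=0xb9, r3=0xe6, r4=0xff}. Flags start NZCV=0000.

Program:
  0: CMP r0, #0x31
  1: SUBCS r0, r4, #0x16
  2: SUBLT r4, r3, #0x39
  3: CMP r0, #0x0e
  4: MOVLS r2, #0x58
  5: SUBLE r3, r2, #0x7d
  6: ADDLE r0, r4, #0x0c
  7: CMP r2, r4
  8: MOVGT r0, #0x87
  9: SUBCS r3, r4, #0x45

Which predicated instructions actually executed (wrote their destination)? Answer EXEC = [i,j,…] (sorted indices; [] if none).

EXEC = [1,5,6]

0: ✓ CMP  NZCV=0010
1: ✓ SUBCS  r0←0xe9
2: · SUBLT
3: ✓ CMP  NZCV=1010
4: · MOVLS
5: ✓ SUBLE  r3←0x3c
6: ✓ ADDLE  r0←0x0b
7: ✓ CMP  NZCV=1000
8: · MOVGT
9: · SUBCS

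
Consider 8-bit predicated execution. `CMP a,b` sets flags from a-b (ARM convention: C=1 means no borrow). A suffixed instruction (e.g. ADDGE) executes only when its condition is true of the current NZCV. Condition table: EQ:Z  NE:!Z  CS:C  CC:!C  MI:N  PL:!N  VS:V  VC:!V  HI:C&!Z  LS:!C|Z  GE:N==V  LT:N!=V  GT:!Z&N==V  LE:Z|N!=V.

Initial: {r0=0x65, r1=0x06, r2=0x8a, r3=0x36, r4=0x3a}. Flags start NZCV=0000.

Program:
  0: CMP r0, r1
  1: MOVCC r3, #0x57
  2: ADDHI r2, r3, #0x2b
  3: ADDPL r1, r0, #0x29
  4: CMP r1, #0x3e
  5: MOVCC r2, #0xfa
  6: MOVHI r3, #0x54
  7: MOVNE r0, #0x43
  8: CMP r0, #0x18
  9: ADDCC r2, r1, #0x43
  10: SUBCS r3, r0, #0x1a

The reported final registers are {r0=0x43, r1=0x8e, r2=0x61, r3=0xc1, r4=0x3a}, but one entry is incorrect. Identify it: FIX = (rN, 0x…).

FIX = (r3, 0x29)

0: ✓ CMP  NZCV=0010
1: · MOVCC
2: ✓ ADDHI  r2←0x61
3: ✓ ADDPL  r1←0x8e
4: ✓ CMP  NZCV=0011
5: · MOVCC
6: ✓ MOVHI  r3←0x54
7: ✓ MOVNE  r0←0x43
8: ✓ CMP  NZCV=0010
9: · ADDCC
10: ✓ SUBCS  r3←0x29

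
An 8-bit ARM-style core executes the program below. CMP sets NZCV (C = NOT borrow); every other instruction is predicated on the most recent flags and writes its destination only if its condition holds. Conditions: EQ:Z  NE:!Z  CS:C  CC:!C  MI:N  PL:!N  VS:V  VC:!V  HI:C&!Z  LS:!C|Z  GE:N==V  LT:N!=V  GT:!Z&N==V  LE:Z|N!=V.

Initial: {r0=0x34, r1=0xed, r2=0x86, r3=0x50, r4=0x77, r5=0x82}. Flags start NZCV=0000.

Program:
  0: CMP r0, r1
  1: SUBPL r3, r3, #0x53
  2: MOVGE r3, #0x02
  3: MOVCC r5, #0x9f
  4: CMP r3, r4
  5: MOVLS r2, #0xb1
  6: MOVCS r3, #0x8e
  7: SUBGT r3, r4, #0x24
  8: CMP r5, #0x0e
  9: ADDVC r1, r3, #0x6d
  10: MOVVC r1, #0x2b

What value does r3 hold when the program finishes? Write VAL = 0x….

VAL = 0x02

0: ✓ CMP  NZCV=0000
1: ✓ SUBPL  r3←0xfd
2: ✓ MOVGE  r3←0x02
3: ✓ MOVCC  r5←0x9f
4: ✓ CMP  NZCV=1000
5: ✓ MOVLS  r2←0xb1
6: · MOVCS
7: · SUBGT
8: ✓ CMP  NZCV=1010
9: ✓ ADDVC  r1←0x6f
10: ✓ MOVVC  r1←0x2b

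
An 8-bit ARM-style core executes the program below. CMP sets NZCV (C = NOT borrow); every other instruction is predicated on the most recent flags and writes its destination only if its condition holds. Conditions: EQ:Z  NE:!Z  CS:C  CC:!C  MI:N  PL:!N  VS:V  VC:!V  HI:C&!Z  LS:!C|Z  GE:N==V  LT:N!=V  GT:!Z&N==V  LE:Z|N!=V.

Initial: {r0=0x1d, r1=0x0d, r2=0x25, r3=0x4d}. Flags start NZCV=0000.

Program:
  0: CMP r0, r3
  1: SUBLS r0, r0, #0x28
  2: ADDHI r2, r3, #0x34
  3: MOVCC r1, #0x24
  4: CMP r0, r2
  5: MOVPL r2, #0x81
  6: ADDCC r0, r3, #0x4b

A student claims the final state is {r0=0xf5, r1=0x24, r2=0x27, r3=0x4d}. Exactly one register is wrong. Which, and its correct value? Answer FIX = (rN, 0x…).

FIX = (r2, 0x25)

[0] flags=1000 → (cmp)
[1] flags=1000 LS?T → r0=0xf5
[2] flags=1000 HI?F → skip
[3] flags=1000 CC?T → r1=0x24
[4] flags=1010 → (cmp)
[5] flags=1010 PL?F → skip
[6] flags=1010 CC?F → skip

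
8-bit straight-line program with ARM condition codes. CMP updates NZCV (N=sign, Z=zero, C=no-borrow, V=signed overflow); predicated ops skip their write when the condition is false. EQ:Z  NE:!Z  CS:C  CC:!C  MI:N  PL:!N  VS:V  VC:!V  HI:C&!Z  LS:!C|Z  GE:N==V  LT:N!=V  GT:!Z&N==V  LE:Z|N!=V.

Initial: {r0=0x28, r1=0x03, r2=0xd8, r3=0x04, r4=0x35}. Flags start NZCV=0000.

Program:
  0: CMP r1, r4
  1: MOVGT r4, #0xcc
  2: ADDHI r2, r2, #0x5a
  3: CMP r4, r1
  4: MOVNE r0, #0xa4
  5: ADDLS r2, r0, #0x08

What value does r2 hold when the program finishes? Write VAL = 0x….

VAL = 0xd8

[0] flags=1000 → (cmp)
[1] flags=1000 GT?F → skip
[2] flags=1000 HI?F → skip
[3] flags=0010 → (cmp)
[4] flags=0010 NE?T → r0=0xa4
[5] flags=0010 LS?F → skip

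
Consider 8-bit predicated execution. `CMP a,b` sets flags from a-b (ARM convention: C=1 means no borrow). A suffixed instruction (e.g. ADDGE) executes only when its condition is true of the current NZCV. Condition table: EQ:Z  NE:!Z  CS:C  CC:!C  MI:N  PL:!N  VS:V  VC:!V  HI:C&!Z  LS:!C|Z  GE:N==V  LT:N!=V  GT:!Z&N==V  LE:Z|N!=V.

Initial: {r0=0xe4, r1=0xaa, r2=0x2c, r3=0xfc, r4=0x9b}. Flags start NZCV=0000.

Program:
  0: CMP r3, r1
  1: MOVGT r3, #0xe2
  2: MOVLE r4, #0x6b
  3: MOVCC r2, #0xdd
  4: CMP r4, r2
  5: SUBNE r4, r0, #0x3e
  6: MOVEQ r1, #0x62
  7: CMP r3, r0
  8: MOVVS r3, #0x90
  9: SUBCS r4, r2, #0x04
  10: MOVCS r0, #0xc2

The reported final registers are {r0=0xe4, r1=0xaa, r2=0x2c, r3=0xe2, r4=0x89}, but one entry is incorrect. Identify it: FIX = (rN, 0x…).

0: ✓ CMP  NZCV=0010
1: ✓ MOVGT  r3←0xe2
2: · MOVLE
3: · MOVCC
4: ✓ CMP  NZCV=0011
5: ✓ SUBNE  r4←0xa6
6: · MOVEQ
7: ✓ CMP  NZCV=1000
8: · MOVVS
9: · SUBCS
10: · MOVCS

FIX = (r4, 0xa6)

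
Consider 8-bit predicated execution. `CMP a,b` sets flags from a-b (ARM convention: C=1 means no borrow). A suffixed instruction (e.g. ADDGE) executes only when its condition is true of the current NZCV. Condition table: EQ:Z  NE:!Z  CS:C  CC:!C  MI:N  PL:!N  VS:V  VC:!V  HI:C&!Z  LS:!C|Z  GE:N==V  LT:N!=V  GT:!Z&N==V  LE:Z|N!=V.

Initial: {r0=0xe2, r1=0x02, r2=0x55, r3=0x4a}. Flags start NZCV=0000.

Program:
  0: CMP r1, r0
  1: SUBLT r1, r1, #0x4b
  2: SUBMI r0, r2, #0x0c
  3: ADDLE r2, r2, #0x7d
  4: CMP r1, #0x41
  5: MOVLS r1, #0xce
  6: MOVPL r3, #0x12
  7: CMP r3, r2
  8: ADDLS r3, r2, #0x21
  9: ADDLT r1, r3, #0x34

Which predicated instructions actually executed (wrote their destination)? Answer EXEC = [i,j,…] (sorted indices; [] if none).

0: ✓ CMP  NZCV=0000
1: · SUBLT
2: · SUBMI
3: · ADDLE
4: ✓ CMP  NZCV=1000
5: ✓ MOVLS  r1←0xce
6: · MOVPL
7: ✓ CMP  NZCV=1000
8: ✓ ADDLS  r3←0x76
9: ✓ ADDLT  r1←0xaa

EXEC = [5,8,9]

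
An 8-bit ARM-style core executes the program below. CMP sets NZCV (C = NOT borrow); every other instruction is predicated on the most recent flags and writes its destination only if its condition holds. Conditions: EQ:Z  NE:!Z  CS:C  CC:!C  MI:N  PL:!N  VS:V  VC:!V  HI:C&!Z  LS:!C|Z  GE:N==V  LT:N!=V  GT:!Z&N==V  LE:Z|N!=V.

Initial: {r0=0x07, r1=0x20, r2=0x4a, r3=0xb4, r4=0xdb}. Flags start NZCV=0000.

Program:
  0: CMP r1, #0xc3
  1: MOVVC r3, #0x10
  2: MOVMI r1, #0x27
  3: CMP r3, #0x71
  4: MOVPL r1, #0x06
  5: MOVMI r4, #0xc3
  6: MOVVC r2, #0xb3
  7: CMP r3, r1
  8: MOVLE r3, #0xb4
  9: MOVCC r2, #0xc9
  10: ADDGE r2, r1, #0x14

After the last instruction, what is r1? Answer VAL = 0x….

VAL = 0x20

0: ✓ CMP  NZCV=0000
1: ✓ MOVVC  r3←0x10
2: · MOVMI
3: ✓ CMP  NZCV=1000
4: · MOVPL
5: ✓ MOVMI  r4←0xc3
6: ✓ MOVVC  r2←0xb3
7: ✓ CMP  NZCV=1000
8: ✓ MOVLE  r3←0xb4
9: ✓ MOVCC  r2←0xc9
10: · ADDGE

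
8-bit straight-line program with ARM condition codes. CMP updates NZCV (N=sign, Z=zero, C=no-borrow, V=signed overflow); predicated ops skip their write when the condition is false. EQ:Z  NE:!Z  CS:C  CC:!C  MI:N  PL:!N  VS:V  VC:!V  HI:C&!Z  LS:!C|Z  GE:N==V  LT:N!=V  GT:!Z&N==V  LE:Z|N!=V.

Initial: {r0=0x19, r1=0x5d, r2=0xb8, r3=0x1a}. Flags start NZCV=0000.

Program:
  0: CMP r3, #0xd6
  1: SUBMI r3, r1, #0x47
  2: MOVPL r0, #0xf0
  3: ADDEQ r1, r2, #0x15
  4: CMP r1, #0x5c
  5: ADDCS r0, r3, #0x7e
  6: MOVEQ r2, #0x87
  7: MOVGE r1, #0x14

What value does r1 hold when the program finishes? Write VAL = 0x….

VAL = 0x14

[0] flags=0000 → (cmp)
[1] flags=0000 MI?F → skip
[2] flags=0000 PL?T → r0=0xf0
[3] flags=0000 EQ?F → skip
[4] flags=0010 → (cmp)
[5] flags=0010 CS?T → r0=0x98
[6] flags=0010 EQ?F → skip
[7] flags=0010 GE?T → r1=0x14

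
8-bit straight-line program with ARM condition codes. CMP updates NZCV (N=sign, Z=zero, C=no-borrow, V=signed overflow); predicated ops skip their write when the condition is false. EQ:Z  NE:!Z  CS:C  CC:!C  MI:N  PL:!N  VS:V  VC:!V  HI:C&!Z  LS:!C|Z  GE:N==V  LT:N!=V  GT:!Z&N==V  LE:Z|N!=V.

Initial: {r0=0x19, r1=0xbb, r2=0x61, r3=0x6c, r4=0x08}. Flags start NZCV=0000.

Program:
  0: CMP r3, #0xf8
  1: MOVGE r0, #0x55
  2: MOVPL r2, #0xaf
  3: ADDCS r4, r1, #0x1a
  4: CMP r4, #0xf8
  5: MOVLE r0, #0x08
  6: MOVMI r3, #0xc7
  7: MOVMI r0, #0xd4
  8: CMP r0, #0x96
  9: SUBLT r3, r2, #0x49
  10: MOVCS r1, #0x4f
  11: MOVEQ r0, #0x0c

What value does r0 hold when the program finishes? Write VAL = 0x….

[0] flags=0000 → (cmp)
[1] flags=0000 GE?T → r0=0x55
[2] flags=0000 PL?T → r2=0xaf
[3] flags=0000 CS?F → skip
[4] flags=0000 → (cmp)
[5] flags=0000 LE?F → skip
[6] flags=0000 MI?F → skip
[7] flags=0000 MI?F → skip
[8] flags=1001 → (cmp)
[9] flags=1001 LT?F → skip
[10] flags=1001 CS?F → skip
[11] flags=1001 EQ?F → skip

VAL = 0x55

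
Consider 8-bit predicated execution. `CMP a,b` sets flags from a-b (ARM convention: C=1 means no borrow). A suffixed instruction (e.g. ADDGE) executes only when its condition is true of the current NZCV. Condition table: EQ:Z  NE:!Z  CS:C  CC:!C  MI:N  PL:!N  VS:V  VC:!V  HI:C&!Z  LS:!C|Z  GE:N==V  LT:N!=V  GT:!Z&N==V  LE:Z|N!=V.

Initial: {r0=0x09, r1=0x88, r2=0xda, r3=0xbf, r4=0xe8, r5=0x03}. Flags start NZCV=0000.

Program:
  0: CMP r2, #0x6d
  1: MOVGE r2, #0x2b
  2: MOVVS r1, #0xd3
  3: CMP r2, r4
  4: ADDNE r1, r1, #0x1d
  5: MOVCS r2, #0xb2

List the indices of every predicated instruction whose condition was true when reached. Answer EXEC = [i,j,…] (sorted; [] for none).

EXEC = [2,4]

0: ✓ CMP  NZCV=0011
1: · MOVGE
2: ✓ MOVVS  r1←0xd3
3: ✓ CMP  NZCV=1000
4: ✓ ADDNE  r1←0xf0
5: · MOVCS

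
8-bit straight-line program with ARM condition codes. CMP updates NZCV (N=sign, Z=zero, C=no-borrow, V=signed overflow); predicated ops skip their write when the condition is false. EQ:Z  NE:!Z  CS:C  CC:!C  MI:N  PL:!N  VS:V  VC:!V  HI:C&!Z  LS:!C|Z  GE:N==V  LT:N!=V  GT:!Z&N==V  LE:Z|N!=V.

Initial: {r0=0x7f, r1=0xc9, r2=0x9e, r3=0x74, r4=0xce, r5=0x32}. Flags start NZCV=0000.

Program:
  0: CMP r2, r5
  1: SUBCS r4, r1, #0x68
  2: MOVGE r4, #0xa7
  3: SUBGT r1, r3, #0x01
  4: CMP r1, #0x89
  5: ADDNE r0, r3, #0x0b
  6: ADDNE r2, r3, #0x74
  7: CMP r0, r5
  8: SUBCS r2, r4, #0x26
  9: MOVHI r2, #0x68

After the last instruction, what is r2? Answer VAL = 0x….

VAL = 0x68

0: ✓ CMP  NZCV=0011
1: ✓ SUBCS  r4←0x61
2: · MOVGE
3: · SUBGT
4: ✓ CMP  NZCV=0010
5: ✓ ADDNE  r0←0x7f
6: ✓ ADDNE  r2←0xe8
7: ✓ CMP  NZCV=0010
8: ✓ SUBCS  r2←0x3b
9: ✓ MOVHI  r2←0x68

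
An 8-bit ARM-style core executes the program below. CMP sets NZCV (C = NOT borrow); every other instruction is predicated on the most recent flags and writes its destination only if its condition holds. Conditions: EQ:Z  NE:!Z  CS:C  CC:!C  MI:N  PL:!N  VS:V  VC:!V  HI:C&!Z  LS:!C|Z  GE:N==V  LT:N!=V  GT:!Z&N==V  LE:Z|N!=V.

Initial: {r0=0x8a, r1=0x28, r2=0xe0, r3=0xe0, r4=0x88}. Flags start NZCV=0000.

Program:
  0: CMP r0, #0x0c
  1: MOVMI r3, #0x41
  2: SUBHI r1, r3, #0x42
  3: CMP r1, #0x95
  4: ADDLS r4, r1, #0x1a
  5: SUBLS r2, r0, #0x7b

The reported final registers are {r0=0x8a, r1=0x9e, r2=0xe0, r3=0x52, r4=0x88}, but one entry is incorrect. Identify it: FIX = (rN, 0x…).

FIX = (r3, 0xe0)

0: ✓ CMP  NZCV=0011
1: · MOVMI
2: ✓ SUBHI  r1←0x9e
3: ✓ CMP  NZCV=0010
4: · ADDLS
5: · SUBLS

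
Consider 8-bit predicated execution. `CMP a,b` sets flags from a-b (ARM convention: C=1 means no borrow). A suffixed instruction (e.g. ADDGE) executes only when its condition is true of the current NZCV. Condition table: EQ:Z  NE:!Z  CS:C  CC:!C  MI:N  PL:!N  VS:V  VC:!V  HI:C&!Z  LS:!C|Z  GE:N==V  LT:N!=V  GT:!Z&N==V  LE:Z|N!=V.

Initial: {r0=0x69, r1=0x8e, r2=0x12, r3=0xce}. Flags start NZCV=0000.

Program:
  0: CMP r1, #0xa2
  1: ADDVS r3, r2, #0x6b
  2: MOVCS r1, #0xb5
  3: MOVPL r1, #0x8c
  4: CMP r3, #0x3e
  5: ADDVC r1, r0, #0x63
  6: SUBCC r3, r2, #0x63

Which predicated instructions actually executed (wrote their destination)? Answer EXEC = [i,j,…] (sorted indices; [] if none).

EXEC = [5]

0: ✓ CMP  NZCV=1000
1: · ADDVS
2: · MOVCS
3: · MOVPL
4: ✓ CMP  NZCV=1010
5: ✓ ADDVC  r1←0xcc
6: · SUBCC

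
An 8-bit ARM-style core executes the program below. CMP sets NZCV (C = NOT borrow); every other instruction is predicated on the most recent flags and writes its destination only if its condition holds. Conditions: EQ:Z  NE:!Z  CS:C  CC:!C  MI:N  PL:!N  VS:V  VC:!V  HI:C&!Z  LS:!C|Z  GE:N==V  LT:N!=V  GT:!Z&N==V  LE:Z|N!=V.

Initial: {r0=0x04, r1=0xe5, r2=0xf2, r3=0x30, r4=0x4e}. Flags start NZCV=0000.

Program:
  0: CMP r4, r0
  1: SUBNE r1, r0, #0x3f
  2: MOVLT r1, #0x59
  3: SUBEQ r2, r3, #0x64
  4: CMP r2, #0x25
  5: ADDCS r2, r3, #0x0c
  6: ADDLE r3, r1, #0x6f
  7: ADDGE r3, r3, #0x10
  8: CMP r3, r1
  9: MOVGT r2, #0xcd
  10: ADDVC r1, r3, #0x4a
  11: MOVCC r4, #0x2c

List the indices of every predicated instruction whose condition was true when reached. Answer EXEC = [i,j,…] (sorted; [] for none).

EXEC = [1,5,6,9,10,11]

0: ✓ CMP  NZCV=0010
1: ✓ SUBNE  r1←0xc5
2: · MOVLT
3: · SUBEQ
4: ✓ CMP  NZCV=1010
5: ✓ ADDCS  r2←0x3c
6: ✓ ADDLE  r3←0x34
7: · ADDGE
8: ✓ CMP  NZCV=0000
9: ✓ MOVGT  r2←0xcd
10: ✓ ADDVC  r1←0x7e
11: ✓ MOVCC  r4←0x2c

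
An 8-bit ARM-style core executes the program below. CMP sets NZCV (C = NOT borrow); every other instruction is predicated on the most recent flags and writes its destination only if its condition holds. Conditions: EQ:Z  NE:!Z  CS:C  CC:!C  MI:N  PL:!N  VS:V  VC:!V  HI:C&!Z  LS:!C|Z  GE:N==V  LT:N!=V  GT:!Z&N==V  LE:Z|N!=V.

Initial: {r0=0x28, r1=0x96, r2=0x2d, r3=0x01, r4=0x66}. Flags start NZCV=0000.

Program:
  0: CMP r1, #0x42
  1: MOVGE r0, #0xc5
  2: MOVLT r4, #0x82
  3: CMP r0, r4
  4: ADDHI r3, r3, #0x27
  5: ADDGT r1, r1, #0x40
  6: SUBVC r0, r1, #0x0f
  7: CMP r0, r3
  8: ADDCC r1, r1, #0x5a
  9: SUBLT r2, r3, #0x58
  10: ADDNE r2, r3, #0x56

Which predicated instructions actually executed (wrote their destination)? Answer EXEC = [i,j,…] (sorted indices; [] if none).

0: ✓ CMP  NZCV=0011
1: · MOVGE
2: ✓ MOVLT  r4←0x82
3: ✓ CMP  NZCV=1001
4: · ADDHI
5: ✓ ADDGT  r1←0xd6
6: · SUBVC
7: ✓ CMP  NZCV=0010
8: · ADDCC
9: · SUBLT
10: ✓ ADDNE  r2←0x57

EXEC = [2,5,10]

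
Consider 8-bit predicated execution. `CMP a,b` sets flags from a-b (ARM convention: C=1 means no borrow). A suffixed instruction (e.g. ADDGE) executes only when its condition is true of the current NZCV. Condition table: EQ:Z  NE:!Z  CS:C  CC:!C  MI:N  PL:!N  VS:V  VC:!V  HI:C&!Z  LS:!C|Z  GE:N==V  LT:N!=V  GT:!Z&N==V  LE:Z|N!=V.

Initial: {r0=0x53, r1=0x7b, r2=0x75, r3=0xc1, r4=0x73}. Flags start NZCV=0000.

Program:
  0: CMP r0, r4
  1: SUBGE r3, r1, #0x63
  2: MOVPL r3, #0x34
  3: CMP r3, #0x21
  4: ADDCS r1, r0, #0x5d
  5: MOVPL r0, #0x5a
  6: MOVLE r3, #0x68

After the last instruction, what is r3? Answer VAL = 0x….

VAL = 0x68

0: ✓ CMP  NZCV=1000
1: · SUBGE
2: · MOVPL
3: ✓ CMP  NZCV=1010
4: ✓ ADDCS  r1←0xb0
5: · MOVPL
6: ✓ MOVLE  r3←0x68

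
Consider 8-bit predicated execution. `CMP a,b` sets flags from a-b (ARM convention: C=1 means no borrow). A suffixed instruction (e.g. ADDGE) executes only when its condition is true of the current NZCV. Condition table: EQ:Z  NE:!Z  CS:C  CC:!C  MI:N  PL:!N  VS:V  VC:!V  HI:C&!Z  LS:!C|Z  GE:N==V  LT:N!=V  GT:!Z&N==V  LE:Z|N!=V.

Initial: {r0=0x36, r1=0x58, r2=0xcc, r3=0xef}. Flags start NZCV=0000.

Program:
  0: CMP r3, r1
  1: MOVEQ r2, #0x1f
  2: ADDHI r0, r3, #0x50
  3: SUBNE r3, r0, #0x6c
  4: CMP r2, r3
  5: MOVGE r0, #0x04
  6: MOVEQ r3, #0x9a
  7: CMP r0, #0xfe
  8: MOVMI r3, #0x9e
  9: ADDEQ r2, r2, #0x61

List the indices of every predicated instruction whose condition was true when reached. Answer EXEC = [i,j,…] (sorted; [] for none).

EXEC = [2,3]

[0] flags=1010 → (cmp)
[1] flags=1010 EQ?F → skip
[2] flags=1010 HI?T → r0=0x3f
[3] flags=1010 NE?T → r3=0xd3
[4] flags=1000 → (cmp)
[5] flags=1000 GE?F → skip
[6] flags=1000 EQ?F → skip
[7] flags=0000 → (cmp)
[8] flags=0000 MI?F → skip
[9] flags=0000 EQ?F → skip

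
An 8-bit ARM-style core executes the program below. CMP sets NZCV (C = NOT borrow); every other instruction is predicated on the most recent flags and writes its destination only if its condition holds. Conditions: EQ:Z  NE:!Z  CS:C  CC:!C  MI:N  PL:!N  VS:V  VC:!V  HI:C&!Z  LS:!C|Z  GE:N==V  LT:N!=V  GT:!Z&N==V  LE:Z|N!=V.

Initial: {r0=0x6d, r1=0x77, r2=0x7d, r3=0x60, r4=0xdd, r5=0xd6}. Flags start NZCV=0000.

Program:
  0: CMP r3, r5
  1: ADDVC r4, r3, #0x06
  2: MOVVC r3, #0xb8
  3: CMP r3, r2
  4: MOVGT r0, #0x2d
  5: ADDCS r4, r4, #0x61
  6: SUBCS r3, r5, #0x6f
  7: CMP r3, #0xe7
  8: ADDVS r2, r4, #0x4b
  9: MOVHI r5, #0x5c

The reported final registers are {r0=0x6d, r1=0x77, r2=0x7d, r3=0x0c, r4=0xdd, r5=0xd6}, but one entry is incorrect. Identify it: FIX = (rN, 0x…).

[0] flags=1001 → (cmp)
[1] flags=1001 VC?F → skip
[2] flags=1001 VC?F → skip
[3] flags=1000 → (cmp)
[4] flags=1000 GT?F → skip
[5] flags=1000 CS?F → skip
[6] flags=1000 CS?F → skip
[7] flags=0000 → (cmp)
[8] flags=0000 VS?F → skip
[9] flags=0000 HI?F → skip

FIX = (r3, 0x60)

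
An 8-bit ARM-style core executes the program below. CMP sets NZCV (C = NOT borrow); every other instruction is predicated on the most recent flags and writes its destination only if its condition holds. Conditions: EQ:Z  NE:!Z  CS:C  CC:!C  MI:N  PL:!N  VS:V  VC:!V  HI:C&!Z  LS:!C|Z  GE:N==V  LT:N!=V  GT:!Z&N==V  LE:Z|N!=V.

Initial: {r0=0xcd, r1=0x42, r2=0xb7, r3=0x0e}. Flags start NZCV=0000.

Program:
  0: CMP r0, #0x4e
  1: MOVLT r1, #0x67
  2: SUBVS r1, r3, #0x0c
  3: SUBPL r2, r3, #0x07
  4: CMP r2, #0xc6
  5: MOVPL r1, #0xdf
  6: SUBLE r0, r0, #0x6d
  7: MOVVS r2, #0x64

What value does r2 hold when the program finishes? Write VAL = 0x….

0: ✓ CMP  NZCV=0011
1: ✓ MOVLT  r1←0x67
2: ✓ SUBVS  r1←0x02
3: ✓ SUBPL  r2←0x07
4: ✓ CMP  NZCV=0000
5: ✓ MOVPL  r1←0xdf
6: · SUBLE
7: · MOVVS

VAL = 0x07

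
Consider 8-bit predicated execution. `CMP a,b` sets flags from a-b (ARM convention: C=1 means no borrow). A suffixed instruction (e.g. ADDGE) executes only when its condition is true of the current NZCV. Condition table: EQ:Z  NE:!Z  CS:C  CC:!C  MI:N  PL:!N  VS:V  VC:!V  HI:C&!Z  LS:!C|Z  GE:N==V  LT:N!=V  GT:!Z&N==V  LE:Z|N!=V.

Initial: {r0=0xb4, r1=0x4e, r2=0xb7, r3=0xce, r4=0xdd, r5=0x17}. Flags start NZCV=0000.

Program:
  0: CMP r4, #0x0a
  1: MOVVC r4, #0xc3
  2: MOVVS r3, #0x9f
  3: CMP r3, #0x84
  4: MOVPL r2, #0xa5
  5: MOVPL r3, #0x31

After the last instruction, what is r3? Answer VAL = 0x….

VAL = 0x31

[0] flags=1010 → (cmp)
[1] flags=1010 VC?T → r4=0xc3
[2] flags=1010 VS?F → skip
[3] flags=0010 → (cmp)
[4] flags=0010 PL?T → r2=0xa5
[5] flags=0010 PL?T → r3=0x31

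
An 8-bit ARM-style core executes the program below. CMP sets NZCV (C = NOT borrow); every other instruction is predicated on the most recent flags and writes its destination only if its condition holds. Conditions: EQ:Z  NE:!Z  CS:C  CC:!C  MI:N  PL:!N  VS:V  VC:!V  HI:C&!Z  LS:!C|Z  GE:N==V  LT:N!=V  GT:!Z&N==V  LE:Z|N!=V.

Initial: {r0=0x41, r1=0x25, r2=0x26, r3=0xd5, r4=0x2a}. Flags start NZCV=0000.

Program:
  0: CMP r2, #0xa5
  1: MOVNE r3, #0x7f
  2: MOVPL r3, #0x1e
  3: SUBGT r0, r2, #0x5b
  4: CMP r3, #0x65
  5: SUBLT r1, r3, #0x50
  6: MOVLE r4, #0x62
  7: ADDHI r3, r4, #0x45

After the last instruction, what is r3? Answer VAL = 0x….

VAL = 0x6f

[0] flags=1001 → (cmp)
[1] flags=1001 NE?T → r3=0x7f
[2] flags=1001 PL?F → skip
[3] flags=1001 GT?T → r0=0xcb
[4] flags=0010 → (cmp)
[5] flags=0010 LT?F → skip
[6] flags=0010 LE?F → skip
[7] flags=0010 HI?T → r3=0x6f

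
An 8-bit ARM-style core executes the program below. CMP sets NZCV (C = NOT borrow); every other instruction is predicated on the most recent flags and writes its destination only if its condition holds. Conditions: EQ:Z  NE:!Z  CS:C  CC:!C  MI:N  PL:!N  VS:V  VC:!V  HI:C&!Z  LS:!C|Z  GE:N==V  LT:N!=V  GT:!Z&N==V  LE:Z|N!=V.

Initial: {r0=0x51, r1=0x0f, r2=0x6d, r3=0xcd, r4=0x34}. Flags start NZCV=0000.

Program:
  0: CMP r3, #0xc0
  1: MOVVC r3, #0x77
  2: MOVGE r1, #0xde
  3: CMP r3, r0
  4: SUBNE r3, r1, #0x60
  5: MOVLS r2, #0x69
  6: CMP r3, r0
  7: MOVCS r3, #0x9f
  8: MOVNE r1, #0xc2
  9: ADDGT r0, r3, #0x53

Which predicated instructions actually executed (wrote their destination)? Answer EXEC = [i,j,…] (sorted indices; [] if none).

EXEC = [1,2,4,7,8,9]

[0] flags=0010 → (cmp)
[1] flags=0010 VC?T → r3=0x77
[2] flags=0010 GE?T → r1=0xde
[3] flags=0010 → (cmp)
[4] flags=0010 NE?T → r3=0x7e
[5] flags=0010 LS?F → skip
[6] flags=0010 → (cmp)
[7] flags=0010 CS?T → r3=0x9f
[8] flags=0010 NE?T → r1=0xc2
[9] flags=0010 GT?T → r0=0xf2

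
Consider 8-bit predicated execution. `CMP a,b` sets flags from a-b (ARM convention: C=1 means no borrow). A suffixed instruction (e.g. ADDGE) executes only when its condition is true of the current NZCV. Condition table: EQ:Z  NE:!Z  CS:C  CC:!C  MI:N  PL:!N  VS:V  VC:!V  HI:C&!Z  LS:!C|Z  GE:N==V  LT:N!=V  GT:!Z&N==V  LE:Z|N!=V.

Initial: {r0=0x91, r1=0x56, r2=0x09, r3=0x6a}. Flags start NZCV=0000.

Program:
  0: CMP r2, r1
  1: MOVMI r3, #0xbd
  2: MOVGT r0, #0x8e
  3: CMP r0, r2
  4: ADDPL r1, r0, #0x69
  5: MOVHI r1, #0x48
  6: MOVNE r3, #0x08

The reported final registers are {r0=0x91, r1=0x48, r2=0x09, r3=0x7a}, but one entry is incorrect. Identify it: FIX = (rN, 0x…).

FIX = (r3, 0x08)

0: ✓ CMP  NZCV=1000
1: ✓ MOVMI  r3←0xbd
2: · MOVGT
3: ✓ CMP  NZCV=1010
4: · ADDPL
5: ✓ MOVHI  r1←0x48
6: ✓ MOVNE  r3←0x08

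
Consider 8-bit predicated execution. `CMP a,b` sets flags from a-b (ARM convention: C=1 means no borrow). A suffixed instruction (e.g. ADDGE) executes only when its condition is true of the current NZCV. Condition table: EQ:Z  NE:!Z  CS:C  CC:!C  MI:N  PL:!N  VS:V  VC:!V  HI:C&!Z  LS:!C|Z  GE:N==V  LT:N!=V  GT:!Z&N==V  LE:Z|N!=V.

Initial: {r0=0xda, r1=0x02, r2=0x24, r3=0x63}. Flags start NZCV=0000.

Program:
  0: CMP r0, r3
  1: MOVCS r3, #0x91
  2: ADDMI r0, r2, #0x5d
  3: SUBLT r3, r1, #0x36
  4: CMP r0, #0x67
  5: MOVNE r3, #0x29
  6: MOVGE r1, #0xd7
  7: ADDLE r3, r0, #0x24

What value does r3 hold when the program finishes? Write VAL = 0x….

0: ✓ CMP  NZCV=0011
1: ✓ MOVCS  r3←0x91
2: · ADDMI
3: ✓ SUBLT  r3←0xcc
4: ✓ CMP  NZCV=0011
5: ✓ MOVNE  r3←0x29
6: · MOVGE
7: ✓ ADDLE  r3←0xfe

VAL = 0xfe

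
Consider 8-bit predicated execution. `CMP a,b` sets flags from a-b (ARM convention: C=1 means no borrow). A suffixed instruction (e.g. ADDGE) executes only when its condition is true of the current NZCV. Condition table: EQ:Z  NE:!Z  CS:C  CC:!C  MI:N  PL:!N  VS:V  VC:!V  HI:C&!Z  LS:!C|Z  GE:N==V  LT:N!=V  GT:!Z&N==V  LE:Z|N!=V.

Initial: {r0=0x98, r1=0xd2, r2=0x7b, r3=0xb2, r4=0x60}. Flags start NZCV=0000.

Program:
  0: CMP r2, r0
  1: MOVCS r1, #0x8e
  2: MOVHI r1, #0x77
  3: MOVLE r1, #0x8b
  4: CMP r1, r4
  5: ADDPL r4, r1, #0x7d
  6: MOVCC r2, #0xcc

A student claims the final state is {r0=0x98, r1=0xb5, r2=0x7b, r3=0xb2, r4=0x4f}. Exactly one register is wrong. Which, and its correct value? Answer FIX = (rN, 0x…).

0: ✓ CMP  NZCV=1001
1: · MOVCS
2: · MOVHI
3: · MOVLE
4: ✓ CMP  NZCV=0011
5: ✓ ADDPL  r4←0x4f
6: · MOVCC

FIX = (r1, 0xd2)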